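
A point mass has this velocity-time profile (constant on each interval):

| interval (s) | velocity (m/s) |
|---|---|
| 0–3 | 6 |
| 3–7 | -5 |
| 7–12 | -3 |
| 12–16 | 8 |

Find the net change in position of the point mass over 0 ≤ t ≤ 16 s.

Displacement is the signed area under the v-t curve.
0–3 s: 6 × 3 = 18 m
3–7 s: -5 × 4 = -20 m
7–12 s: -3 × 5 = -15 m
12–16 s: 8 × 4 = 32 m
Net displacement = 15 m

15 m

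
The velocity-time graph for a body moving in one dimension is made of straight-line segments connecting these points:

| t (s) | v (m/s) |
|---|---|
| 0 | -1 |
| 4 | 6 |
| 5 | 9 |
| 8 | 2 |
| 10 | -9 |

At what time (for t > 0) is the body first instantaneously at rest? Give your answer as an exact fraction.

v changes sign on 0–4 s (from -1 to 6); the graph is linear there, so v = 0 at t = 0 + (1)·(4 − 0)/(6 − -1) = 4/7 s.

t = 4/7 s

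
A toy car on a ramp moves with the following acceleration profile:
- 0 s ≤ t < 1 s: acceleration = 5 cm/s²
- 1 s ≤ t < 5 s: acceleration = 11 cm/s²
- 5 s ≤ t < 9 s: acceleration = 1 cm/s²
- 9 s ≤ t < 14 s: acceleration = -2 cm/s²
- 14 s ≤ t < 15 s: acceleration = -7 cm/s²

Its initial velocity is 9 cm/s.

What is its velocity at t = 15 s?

Δv equals the area under the a-t graph; then v = v₀ + Δv.
0–1 s: 5 × 1 = 5 cm/s
1–5 s: 11 × 4 = 44 cm/s
5–9 s: 1 × 4 = 4 cm/s
9–14 s: -2 × 5 = -10 cm/s
14–15 s: -7 × 1 = -7 cm/s
Δv = 36 cm/s, so v(15) = 9 + (36) = 45 cm/s.

45 cm/s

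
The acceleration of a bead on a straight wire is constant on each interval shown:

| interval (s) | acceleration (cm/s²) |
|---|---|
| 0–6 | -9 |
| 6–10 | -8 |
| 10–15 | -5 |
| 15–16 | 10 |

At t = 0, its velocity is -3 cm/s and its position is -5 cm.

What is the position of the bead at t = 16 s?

On each constant-a segment, Δv = aΔt and Δx = v₀Δt + ½aΔt²; chain segment to segment.
0–6 s: v starts -3 cm/s; Δx = -3·6 + ½·-9·6² = -180 cm; v ends -57 cm/s.
6–10 s: v starts -57 cm/s; Δx = -57·4 + ½·-8·4² = -292 cm; v ends -89 cm/s.
10–15 s: v starts -89 cm/s; Δx = -89·5 + ½·-5·5² = -507.5 cm; v ends -114 cm/s.
15–16 s: v starts -114 cm/s; Δx = -114·1 + ½·10·1² = -109 cm; v ends -104 cm/s.
x(16) = -5 + Σ Δx = -1093.5 cm.

-1093.5 cm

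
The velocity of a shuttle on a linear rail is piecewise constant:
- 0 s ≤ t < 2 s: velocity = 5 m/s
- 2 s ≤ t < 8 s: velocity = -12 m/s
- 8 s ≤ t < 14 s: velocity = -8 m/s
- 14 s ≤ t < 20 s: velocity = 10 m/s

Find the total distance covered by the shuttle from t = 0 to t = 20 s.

Total distance travelled is ∫|v| dt — sum the magnitudes of each area piece.
0–2 s: |5| × 2 = 10 m
2–8 s: |-12| × 6 = 72 m
8–14 s: |-8| × 6 = 48 m
14–20 s: |10| × 6 = 60 m
Total distance = 190 m

190 m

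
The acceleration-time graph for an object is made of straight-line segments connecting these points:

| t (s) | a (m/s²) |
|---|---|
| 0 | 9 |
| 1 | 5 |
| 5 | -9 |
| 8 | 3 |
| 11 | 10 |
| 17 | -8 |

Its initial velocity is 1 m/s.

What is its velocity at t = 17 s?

16.5 m/s

Δv equals the area under the a-t graph; then v = v₀ + Δv.
0–1 s: ½(9 + 5)(1) = 7 m/s
1–5 s: ½(5 + -9)(4) = -8 m/s
5–8 s: ½(-9 + 3)(3) = -9 m/s
8–11 s: ½(3 + 10)(3) = 19.5 m/s
11–17 s: ½(10 + -8)(6) = 6 m/s
Δv = 15.5 m/s, so v(17) = 1 + (15.5) = 16.5 m/s.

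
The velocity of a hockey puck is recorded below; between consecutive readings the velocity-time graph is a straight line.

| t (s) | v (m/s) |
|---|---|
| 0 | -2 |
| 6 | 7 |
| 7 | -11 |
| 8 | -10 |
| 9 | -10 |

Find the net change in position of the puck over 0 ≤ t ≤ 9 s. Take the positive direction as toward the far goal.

-7.5 m

Displacement is the signed area under the v-t curve.
0–6 s: ½(-2 + 7)(6) = 15 m
6–7 s: ½(7 + -11)(1) = -2 m
7–8 s: ½(-11 + -10)(1) = -10.5 m
8–9 s: -10 × 1 = -10 m
Net displacement = -7.5 m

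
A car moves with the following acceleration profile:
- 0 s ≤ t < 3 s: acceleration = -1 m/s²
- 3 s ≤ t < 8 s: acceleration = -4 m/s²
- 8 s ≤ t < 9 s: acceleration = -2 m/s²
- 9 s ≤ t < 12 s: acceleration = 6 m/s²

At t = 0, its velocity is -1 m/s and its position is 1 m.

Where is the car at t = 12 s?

-152.5 m

On each constant-a segment, Δv = aΔt and Δx = v₀Δt + ½aΔt²; chain segment to segment.
0–3 s: v starts -1 m/s; Δx = -1·3 + ½·-1·3² = -7.5 m; v ends -4 m/s.
3–8 s: v starts -4 m/s; Δx = -4·5 + ½·-4·5² = -70 m; v ends -24 m/s.
8–9 s: v starts -24 m/s; Δx = -24·1 + ½·-2·1² = -25 m; v ends -26 m/s.
9–12 s: v starts -26 m/s; Δx = -26·3 + ½·6·3² = -51 m; v ends -8 m/s.
x(12) = 1 + Σ Δx = -152.5 m.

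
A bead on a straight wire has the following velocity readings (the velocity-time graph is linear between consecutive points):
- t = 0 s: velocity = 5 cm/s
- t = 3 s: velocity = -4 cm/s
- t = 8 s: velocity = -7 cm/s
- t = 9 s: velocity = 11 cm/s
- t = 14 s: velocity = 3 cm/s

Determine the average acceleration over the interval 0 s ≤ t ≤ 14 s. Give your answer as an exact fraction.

-1/7 cm/s²

Average acceleration = Δv/Δt = (3 − 5)/(14 − 0) = -1/7 cm/s².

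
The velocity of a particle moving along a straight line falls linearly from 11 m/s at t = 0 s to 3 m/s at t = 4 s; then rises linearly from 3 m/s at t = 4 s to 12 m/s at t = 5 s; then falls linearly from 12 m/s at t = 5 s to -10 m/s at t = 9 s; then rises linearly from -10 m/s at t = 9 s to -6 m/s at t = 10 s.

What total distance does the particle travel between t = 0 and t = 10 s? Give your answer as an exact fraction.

Distance (not displacement) is the total path length: add the absolute areas under v-t.
0–4 s: |½(11 + 3)(4)| = 28 m
4–5 s: |½(3 + 12)(1)| = 7.5 m
5–9 s: v = 0 at t = 79/11 s; triangle areas 144/11 + 100/11 = 244/11 m
9–10 s: |½(-10 + -6)(1)| = 8 m
Total distance = 1445/22 m

1445/22 m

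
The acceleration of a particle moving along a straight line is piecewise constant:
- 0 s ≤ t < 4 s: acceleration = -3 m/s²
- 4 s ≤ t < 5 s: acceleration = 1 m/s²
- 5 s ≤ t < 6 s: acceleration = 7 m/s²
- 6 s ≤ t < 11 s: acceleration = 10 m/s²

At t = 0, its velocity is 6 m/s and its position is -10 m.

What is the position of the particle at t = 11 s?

118 m

On each constant-a segment, Δv = aΔt and Δx = v₀Δt + ½aΔt²; chain segment to segment.
0–4 s: v starts 6 m/s; Δx = 6·4 + ½·-3·4² = 0 m; v ends -6 m/s.
4–5 s: v starts -6 m/s; Δx = -6·1 + ½·1·1² = -5.5 m; v ends -5 m/s.
5–6 s: v starts -5 m/s; Δx = -5·1 + ½·7·1² = -1.5 m; v ends 2 m/s.
6–11 s: v starts 2 m/s; Δx = 2·5 + ½·10·5² = 135 m; v ends 52 m/s.
x(11) = -10 + Σ Δx = 118 m.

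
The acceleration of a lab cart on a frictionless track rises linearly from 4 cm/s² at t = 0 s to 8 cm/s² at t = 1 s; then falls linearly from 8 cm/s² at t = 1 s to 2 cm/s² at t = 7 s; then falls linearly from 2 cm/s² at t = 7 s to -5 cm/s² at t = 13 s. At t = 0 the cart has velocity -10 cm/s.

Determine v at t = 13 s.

Δv equals the area under the a-t graph; then v = v₀ + Δv.
0–1 s: ½(4 + 8)(1) = 6 cm/s
1–7 s: ½(8 + 2)(6) = 30 cm/s
7–13 s: ½(2 + -5)(6) = -9 cm/s
Δv = 27 cm/s, so v(13) = -10 + (27) = 17 cm/s.

17 cm/s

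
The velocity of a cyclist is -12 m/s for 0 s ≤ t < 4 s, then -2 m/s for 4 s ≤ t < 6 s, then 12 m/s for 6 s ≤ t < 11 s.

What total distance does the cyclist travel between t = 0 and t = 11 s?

112 m

Distance (not displacement) is the total path length: add the absolute areas under v-t.
0–4 s: |-12| × 4 = 48 m
4–6 s: |-2| × 2 = 4 m
6–11 s: |12| × 5 = 60 m
Total distance = 112 m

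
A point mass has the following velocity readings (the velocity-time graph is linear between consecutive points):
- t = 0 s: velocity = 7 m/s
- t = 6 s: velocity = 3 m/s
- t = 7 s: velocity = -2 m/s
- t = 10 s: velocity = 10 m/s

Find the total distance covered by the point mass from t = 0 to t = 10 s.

Total distance travelled is ∫|v| dt — sum the magnitudes of each area piece.
0–6 s: |½(7 + 3)(6)| = 30 m
6–7 s: v = 0 at t = 6.6 s; triangle areas 0.9 + 0.4 = 1.3 m
7–10 s: v = 0 at t = 7.5 s; triangle areas 0.5 + 12.5 = 13 m
Total distance = 44.3 m

44.3 m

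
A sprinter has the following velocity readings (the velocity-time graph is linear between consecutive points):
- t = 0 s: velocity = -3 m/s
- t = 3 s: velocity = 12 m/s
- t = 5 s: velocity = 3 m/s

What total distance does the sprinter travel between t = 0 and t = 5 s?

Total distance travelled is ∫|v| dt — sum the magnitudes of each area piece.
0–3 s: v = 0 at t = 0.6 s; triangle areas 0.9 + 14.4 = 15.3 m
3–5 s: |½(12 + 3)(2)| = 15 m
Total distance = 30.3 m

30.3 m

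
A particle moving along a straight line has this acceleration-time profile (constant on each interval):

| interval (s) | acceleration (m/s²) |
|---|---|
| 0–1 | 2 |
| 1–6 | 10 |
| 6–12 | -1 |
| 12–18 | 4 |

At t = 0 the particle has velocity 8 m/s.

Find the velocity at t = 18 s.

Δv equals the area under the a-t graph; then v = v₀ + Δv.
0–1 s: 2 × 1 = 2 m/s
1–6 s: 10 × 5 = 50 m/s
6–12 s: -1 × 6 = -6 m/s
12–18 s: 4 × 6 = 24 m/s
Δv = 70 m/s, so v(18) = 8 + (70) = 78 m/s.

78 m/s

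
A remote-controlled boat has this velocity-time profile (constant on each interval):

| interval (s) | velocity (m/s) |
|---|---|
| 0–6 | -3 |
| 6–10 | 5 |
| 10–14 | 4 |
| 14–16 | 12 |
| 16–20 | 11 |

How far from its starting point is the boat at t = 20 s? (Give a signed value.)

86 m

Displacement is the signed area under the v-t curve.
0–6 s: -3 × 6 = -18 m
6–10 s: 5 × 4 = 20 m
10–14 s: 4 × 4 = 16 m
14–16 s: 12 × 2 = 24 m
16–20 s: 11 × 4 = 44 m
Net displacement = 86 m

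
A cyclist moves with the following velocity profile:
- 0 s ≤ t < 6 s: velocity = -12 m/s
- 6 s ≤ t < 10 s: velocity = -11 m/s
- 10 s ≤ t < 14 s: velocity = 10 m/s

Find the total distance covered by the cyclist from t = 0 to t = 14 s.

Total distance travelled is ∫|v| dt — sum the magnitudes of each area piece.
0–6 s: |-12| × 6 = 72 m
6–10 s: |-11| × 4 = 44 m
10–14 s: |10| × 4 = 40 m
Total distance = 156 m

156 m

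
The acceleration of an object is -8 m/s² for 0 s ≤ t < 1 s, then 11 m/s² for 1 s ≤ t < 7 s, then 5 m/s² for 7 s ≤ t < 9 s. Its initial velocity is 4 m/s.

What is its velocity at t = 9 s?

72 m/s

Δv equals the area under the a-t graph; then v = v₀ + Δv.
0–1 s: -8 × 1 = -8 m/s
1–7 s: 11 × 6 = 66 m/s
7–9 s: 5 × 2 = 10 m/s
Δv = 68 m/s, so v(9) = 4 + (68) = 72 m/s.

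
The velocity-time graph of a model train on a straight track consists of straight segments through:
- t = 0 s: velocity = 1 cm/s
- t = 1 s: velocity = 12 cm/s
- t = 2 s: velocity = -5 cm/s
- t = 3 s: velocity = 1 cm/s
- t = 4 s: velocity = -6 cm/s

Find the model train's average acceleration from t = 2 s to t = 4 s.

Average acceleration = Δv/Δt = (-6 − -5)/(4 − 2) = -0.5 cm/s².

-0.5 cm/s²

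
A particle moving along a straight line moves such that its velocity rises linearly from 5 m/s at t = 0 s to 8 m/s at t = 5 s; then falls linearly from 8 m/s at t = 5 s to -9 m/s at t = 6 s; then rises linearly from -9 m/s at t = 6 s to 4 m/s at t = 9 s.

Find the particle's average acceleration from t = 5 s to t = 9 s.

Average acceleration = Δv/Δt = (4 − 8)/(9 − 5) = -1 m/s².

-1 m/s²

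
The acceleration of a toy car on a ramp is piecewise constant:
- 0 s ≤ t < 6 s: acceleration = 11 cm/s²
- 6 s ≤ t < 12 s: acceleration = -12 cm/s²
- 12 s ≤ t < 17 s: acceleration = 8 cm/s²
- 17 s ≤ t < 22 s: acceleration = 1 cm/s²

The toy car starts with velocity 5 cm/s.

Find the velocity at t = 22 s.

Δv equals the area under the a-t graph; then v = v₀ + Δv.
0–6 s: 11 × 6 = 66 cm/s
6–12 s: -12 × 6 = -72 cm/s
12–17 s: 8 × 5 = 40 cm/s
17–22 s: 1 × 5 = 5 cm/s
Δv = 39 cm/s, so v(22) = 5 + (39) = 44 cm/s.

44 cm/s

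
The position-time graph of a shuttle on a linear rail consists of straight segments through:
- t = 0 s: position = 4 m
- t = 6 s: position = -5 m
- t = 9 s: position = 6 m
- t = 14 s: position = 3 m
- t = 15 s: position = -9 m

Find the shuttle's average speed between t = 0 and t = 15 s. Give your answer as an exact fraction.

Average speed = (total path length)/(elapsed time); on a piecewise-linear x-t graph the path length is Σ|Δx|.
0–6 s: |Δx| = |-5 − 4| = 9 m
6–9 s: |Δx| = |6 − -5| = 11 m
9–14 s: |Δx| = |3 − 6| = 3 m
14–15 s: |Δx| = |-9 − 3| = 12 m
Total path = 35 m; average speed = 35/15 = 7/3 m/s.

7/3 m/s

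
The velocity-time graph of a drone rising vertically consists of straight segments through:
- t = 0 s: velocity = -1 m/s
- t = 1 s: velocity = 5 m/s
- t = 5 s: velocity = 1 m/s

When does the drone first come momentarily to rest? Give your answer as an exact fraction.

v changes sign on 0–1 s (from -1 to 5); the graph is linear there, so v = 0 at t = 0 + (1)·(1 − 0)/(5 − -1) = 1/6 s.

t = 1/6 s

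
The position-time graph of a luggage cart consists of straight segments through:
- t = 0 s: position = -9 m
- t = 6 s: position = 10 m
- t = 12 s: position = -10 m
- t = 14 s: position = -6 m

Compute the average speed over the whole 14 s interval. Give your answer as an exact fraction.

Average speed = (total path length)/(elapsed time); on a piecewise-linear x-t graph the path length is Σ|Δx|.
0–6 s: |Δx| = |10 − -9| = 19 m
6–12 s: |Δx| = |-10 − 10| = 20 m
12–14 s: |Δx| = |-6 − -10| = 4 m
Total path = 43 m; average speed = 43/14 = 43/14 m/s.

43/14 m/s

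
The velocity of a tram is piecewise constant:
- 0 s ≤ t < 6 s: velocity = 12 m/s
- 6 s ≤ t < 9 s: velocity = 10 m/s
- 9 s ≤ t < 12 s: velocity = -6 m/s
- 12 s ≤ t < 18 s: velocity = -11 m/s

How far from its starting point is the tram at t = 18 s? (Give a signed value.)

18 m

Net displacement equals the area under the velocity-time graph (areas below the axis count negative).
0–6 s: 12 × 6 = 72 m
6–9 s: 10 × 3 = 30 m
9–12 s: -6 × 3 = -18 m
12–18 s: -11 × 6 = -66 m
Net displacement = 18 m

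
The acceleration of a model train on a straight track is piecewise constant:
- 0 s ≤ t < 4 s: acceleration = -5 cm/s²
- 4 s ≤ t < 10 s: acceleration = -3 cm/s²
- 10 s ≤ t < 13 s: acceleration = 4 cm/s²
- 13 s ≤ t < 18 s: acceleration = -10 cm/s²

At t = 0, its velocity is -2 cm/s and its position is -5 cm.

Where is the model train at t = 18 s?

-606 cm

On each constant-a segment, Δv = aΔt and Δx = v₀Δt + ½aΔt²; chain segment to segment.
0–4 s: v starts -2 cm/s; Δx = -2·4 + ½·-5·4² = -48 cm; v ends -22 cm/s.
4–10 s: v starts -22 cm/s; Δx = -22·6 + ½·-3·6² = -186 cm; v ends -40 cm/s.
10–13 s: v starts -40 cm/s; Δx = -40·3 + ½·4·3² = -102 cm; v ends -28 cm/s.
13–18 s: v starts -28 cm/s; Δx = -28·5 + ½·-10·5² = -265 cm; v ends -78 cm/s.
x(18) = -5 + Σ Δx = -606 cm.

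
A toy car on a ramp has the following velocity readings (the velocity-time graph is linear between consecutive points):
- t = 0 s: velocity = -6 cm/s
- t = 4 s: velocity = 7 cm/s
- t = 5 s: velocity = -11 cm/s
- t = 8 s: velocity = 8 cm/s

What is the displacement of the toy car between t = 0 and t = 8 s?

-4.5 cm

Net displacement equals the area under the velocity-time graph (areas below the axis count negative).
0–4 s: ½(-6 + 7)(4) = 2 cm
4–5 s: ½(7 + -11)(1) = -2 cm
5–8 s: ½(-11 + 8)(3) = -4.5 cm
Net displacement = -4.5 cm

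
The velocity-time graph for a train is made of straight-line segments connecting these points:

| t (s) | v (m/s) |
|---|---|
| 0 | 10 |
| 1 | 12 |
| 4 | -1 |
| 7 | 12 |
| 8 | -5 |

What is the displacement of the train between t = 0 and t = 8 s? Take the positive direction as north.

47.5 m

Net displacement equals the area under the velocity-time graph (areas below the axis count negative).
0–1 s: ½(10 + 12)(1) = 11 m
1–4 s: ½(12 + -1)(3) = 16.5 m
4–7 s: ½(-1 + 12)(3) = 16.5 m
7–8 s: ½(12 + -5)(1) = 3.5 m
Net displacement = 47.5 m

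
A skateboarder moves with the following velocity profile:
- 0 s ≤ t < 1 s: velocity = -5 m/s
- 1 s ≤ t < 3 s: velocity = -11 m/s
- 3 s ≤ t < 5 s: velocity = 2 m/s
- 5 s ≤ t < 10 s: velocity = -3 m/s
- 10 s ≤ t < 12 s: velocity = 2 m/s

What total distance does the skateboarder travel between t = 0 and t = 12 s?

Distance (not displacement) is the total path length: add the absolute areas under v-t.
0–1 s: |-5| × 1 = 5 m
1–3 s: |-11| × 2 = 22 m
3–5 s: |2| × 2 = 4 m
5–10 s: |-3| × 5 = 15 m
10–12 s: |2| × 2 = 4 m
Total distance = 50 m

50 m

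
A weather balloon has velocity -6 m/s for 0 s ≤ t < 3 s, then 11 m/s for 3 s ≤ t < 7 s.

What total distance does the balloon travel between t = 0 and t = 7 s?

Total distance travelled is ∫|v| dt — sum the magnitudes of each area piece.
0–3 s: |-6| × 3 = 18 m
3–7 s: |11| × 4 = 44 m
Total distance = 62 m

62 m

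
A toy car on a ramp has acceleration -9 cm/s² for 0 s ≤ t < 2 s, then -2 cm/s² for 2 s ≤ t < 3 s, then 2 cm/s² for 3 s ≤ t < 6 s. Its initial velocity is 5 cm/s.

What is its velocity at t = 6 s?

-9 cm/s

Δv equals the area under the a-t graph; then v = v₀ + Δv.
0–2 s: -9 × 2 = -18 cm/s
2–3 s: -2 × 1 = -2 cm/s
3–6 s: 2 × 3 = 6 cm/s
Δv = -14 cm/s, so v(6) = 5 + (-14) = -9 cm/s.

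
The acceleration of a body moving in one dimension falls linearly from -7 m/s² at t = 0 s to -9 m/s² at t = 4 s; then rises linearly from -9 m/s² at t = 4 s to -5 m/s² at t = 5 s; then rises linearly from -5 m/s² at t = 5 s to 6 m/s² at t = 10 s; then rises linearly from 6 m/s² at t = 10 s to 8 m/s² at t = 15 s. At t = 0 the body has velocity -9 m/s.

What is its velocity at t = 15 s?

Δv equals the area under the a-t graph; then v = v₀ + Δv.
0–4 s: ½(-7 + -9)(4) = -32 m/s
4–5 s: ½(-9 + -5)(1) = -7 m/s
5–10 s: ½(-5 + 6)(5) = 2.5 m/s
10–15 s: ½(6 + 8)(5) = 35 m/s
Δv = -1.5 m/s, so v(15) = -9 + (-1.5) = -10.5 m/s.

-10.5 m/s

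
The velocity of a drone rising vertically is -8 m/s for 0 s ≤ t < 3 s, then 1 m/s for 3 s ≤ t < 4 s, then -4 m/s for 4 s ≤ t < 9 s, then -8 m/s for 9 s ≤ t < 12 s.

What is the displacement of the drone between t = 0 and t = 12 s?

-67 m

Net displacement equals the area under the velocity-time graph (areas below the axis count negative).
0–3 s: -8 × 3 = -24 m
3–4 s: 1 × 1 = 1 m
4–9 s: -4 × 5 = -20 m
9–12 s: -8 × 3 = -24 m
Net displacement = -67 m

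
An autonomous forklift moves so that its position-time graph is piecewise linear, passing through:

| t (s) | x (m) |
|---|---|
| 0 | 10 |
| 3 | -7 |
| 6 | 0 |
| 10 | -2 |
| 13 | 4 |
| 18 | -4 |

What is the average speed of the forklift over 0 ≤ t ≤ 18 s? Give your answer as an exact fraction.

20/9 m/s

Average speed = (total path length)/(elapsed time); on a piecewise-linear x-t graph the path length is Σ|Δx|.
0–3 s: |Δx| = |-7 − 10| = 17 m
3–6 s: |Δx| = |0 − -7| = 7 m
6–10 s: |Δx| = |-2 − 0| = 2 m
10–13 s: |Δx| = |4 − -2| = 6 m
13–18 s: |Δx| = |-4 − 4| = 8 m
Total path = 40 m; average speed = 40/18 = 20/9 m/s.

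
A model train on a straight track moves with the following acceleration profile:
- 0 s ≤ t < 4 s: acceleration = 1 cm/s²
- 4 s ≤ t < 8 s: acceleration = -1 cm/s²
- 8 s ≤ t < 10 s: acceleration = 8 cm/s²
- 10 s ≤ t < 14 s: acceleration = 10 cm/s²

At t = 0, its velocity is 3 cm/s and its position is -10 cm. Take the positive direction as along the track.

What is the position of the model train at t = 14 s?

On each constant-a segment, Δv = aΔt and Δx = v₀Δt + ½aΔt²; chain segment to segment.
0–4 s: v starts 3 cm/s; Δx = 3·4 + ½·1·4² = 20 cm; v ends 7 cm/s.
4–8 s: v starts 7 cm/s; Δx = 7·4 + ½·-1·4² = 20 cm; v ends 3 cm/s.
8–10 s: v starts 3 cm/s; Δx = 3·2 + ½·8·2² = 22 cm; v ends 19 cm/s.
10–14 s: v starts 19 cm/s; Δx = 19·4 + ½·10·4² = 156 cm; v ends 59 cm/s.
x(14) = -10 + Σ Δx = 208 cm.

208 cm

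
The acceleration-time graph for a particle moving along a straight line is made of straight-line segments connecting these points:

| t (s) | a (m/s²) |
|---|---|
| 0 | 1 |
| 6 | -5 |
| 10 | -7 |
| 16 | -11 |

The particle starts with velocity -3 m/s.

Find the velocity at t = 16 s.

Δv equals the area under the a-t graph; then v = v₀ + Δv.
0–6 s: ½(1 + -5)(6) = -12 m/s
6–10 s: ½(-5 + -7)(4) = -24 m/s
10–16 s: ½(-7 + -11)(6) = -54 m/s
Δv = -90 m/s, so v(16) = -3 + (-90) = -93 m/s.

-93 m/s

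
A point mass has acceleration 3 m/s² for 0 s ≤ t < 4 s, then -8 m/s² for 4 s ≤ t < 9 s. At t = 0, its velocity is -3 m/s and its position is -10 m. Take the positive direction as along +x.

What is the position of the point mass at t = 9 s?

On each constant-a segment, Δv = aΔt and Δx = v₀Δt + ½aΔt²; chain segment to segment.
0–4 s: v starts -3 m/s; Δx = -3·4 + ½·3·4² = 12 m; v ends 9 m/s.
4–9 s: v starts 9 m/s; Δx = 9·5 + ½·-8·5² = -55 m; v ends -31 m/s.
x(9) = -10 + Σ Δx = -53 m.

-53 m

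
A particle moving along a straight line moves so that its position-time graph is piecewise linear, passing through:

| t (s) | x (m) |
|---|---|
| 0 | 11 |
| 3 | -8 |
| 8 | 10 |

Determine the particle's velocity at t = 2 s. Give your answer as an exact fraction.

-19/3 m/s

Velocity is the slope of the x-t graph on 0–3 s: (-8 − 11)/(3 − 0) = -19/3 m/s.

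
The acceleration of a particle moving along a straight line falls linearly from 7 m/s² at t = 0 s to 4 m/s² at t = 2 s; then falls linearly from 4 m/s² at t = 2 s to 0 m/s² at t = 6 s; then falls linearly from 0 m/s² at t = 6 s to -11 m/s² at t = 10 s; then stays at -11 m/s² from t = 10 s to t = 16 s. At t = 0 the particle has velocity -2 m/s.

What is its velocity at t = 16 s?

-71 m/s

Δv equals the area under the a-t graph; then v = v₀ + Δv.
0–2 s: ½(7 + 4)(2) = 11 m/s
2–6 s: ½(4 + 0)(4) = 8 m/s
6–10 s: ½(0 + -11)(4) = -22 m/s
10–16 s: -11 × 6 = -66 m/s
Δv = -69 m/s, so v(16) = -2 + (-69) = -71 m/s.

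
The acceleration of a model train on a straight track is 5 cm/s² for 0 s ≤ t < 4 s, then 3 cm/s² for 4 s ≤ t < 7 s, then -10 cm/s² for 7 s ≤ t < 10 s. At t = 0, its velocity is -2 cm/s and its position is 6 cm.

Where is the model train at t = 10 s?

On each constant-a segment, Δv = aΔt and Δx = v₀Δt + ½aΔt²; chain segment to segment.
0–4 s: v starts -2 cm/s; Δx = -2·4 + ½·5·4² = 32 cm; v ends 18 cm/s.
4–7 s: v starts 18 cm/s; Δx = 18·3 + ½·3·3² = 67.5 cm; v ends 27 cm/s.
7–10 s: v starts 27 cm/s; Δx = 27·3 + ½·-10·3² = 36 cm; v ends -3 cm/s.
x(10) = 6 + Σ Δx = 141.5 cm.

141.5 cm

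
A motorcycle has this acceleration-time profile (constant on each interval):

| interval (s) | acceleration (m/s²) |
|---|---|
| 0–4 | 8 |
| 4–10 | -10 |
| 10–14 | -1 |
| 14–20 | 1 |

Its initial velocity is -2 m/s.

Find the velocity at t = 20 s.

-28 m/s

Δv equals the area under the a-t graph; then v = v₀ + Δv.
0–4 s: 8 × 4 = 32 m/s
4–10 s: -10 × 6 = -60 m/s
10–14 s: -1 × 4 = -4 m/s
14–20 s: 1 × 6 = 6 m/s
Δv = -26 m/s, so v(20) = -2 + (-26) = -28 m/s.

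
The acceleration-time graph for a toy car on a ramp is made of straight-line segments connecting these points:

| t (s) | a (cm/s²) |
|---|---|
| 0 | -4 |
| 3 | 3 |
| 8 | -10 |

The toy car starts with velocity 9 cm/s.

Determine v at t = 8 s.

Δv equals the area under the a-t graph; then v = v₀ + Δv.
0–3 s: ½(-4 + 3)(3) = -1.5 cm/s
3–8 s: ½(3 + -10)(5) = -17.5 cm/s
Δv = -19 cm/s, so v(8) = 9 + (-19) = -10 cm/s.

-10 cm/s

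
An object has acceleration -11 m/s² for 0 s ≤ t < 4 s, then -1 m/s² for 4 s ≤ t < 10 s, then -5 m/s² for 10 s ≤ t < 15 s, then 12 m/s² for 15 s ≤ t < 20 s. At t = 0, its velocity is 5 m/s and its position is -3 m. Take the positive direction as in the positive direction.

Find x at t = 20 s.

-810.5 m

On each constant-a segment, Δv = aΔt and Δx = v₀Δt + ½aΔt²; chain segment to segment.
0–4 s: v starts 5 m/s; Δx = 5·4 + ½·-11·4² = -68 m; v ends -39 m/s.
4–10 s: v starts -39 m/s; Δx = -39·6 + ½·-1·6² = -252 m; v ends -45 m/s.
10–15 s: v starts -45 m/s; Δx = -45·5 + ½·-5·5² = -287.5 m; v ends -70 m/s.
15–20 s: v starts -70 m/s; Δx = -70·5 + ½·12·5² = -200 m; v ends -10 m/s.
x(20) = -3 + Σ Δx = -810.5 m.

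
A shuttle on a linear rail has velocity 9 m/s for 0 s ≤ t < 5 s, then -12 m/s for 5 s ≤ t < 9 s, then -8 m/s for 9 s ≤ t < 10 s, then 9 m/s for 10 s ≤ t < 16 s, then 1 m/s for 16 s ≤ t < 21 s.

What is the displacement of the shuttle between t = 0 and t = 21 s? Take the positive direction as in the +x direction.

48 m

Displacement is the signed area under the v-t curve.
0–5 s: 9 × 5 = 45 m
5–9 s: -12 × 4 = -48 m
9–10 s: -8 × 1 = -8 m
10–16 s: 9 × 6 = 54 m
16–21 s: 1 × 5 = 5 m
Net displacement = 48 m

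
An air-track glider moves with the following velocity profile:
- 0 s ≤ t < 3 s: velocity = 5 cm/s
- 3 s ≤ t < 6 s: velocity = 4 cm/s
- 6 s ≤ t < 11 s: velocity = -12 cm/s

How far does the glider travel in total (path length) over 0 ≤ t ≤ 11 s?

87 cm

Total distance travelled is ∫|v| dt — sum the magnitudes of each area piece.
0–3 s: |5| × 3 = 15 cm
3–6 s: |4| × 3 = 12 cm
6–11 s: |-12| × 5 = 60 cm
Total distance = 87 cm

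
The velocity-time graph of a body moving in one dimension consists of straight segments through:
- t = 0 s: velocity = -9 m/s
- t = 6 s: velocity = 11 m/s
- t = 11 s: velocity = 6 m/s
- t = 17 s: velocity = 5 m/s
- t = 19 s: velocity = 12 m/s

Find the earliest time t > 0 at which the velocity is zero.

t = 2.7 s

v changes sign on 0–6 s (from -9 to 11); the graph is linear there, so v = 0 at t = 0 + (9)·(6 − 0)/(11 − -9) = 2.7 s.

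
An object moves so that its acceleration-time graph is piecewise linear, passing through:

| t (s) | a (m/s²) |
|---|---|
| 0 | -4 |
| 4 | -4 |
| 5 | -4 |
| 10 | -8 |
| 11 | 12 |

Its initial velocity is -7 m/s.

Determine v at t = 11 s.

-55 m/s

Δv equals the area under the a-t graph; then v = v₀ + Δv.
0–4 s: -4 × 4 = -16 m/s
4–5 s: -4 × 1 = -4 m/s
5–10 s: ½(-4 + -8)(5) = -30 m/s
10–11 s: ½(-8 + 12)(1) = 2 m/s
Δv = -48 m/s, so v(11) = -7 + (-48) = -55 m/s.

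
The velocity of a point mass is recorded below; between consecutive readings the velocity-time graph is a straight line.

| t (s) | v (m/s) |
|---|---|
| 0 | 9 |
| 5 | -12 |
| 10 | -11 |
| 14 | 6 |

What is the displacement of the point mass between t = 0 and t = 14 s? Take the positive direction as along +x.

Displacement is the signed area under the v-t curve.
0–5 s: ½(9 + -12)(5) = -7.5 m
5–10 s: ½(-12 + -11)(5) = -57.5 m
10–14 s: ½(-11 + 6)(4) = -10 m
Net displacement = -75 m

-75 m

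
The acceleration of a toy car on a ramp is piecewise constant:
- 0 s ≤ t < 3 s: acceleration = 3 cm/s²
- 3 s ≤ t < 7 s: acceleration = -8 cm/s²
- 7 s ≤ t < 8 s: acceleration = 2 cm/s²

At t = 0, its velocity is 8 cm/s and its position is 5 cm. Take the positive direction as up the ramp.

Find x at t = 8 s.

On each constant-a segment, Δv = aΔt and Δx = v₀Δt + ½aΔt²; chain segment to segment.
0–3 s: v starts 8 cm/s; Δx = 8·3 + ½·3·3² = 37.5 cm; v ends 17 cm/s.
3–7 s: v starts 17 cm/s; Δx = 17·4 + ½·-8·4² = 4 cm; v ends -15 cm/s.
7–8 s: v starts -15 cm/s; Δx = -15·1 + ½·2·1² = -14 cm; v ends -13 cm/s.
x(8) = 5 + Σ Δx = 32.5 cm.

32.5 cm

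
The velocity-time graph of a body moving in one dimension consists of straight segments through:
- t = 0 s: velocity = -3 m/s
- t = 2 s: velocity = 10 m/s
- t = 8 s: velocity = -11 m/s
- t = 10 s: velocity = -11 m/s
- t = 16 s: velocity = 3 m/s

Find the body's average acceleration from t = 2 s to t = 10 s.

Average acceleration = Δv/Δt = (-11 − 10)/(10 − 2) = -2.625 m/s².

-2.625 m/s²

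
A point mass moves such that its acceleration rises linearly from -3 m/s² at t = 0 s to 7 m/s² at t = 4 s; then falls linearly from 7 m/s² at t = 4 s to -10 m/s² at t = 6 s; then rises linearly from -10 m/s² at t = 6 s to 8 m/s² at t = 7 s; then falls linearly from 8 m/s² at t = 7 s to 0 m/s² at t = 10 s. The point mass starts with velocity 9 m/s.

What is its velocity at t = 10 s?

25 m/s

Δv equals the area under the a-t graph; then v = v₀ + Δv.
0–4 s: ½(-3 + 7)(4) = 8 m/s
4–6 s: ½(7 + -10)(2) = -3 m/s
6–7 s: ½(-10 + 8)(1) = -1 m/s
7–10 s: ½(8 + 0)(3) = 12 m/s
Δv = 16 m/s, so v(10) = 9 + (16) = 25 m/s.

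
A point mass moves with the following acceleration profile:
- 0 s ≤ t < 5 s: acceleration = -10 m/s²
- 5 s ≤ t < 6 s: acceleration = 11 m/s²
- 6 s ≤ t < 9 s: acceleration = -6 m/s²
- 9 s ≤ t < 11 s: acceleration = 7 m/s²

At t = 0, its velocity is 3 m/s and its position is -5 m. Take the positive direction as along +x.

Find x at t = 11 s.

On each constant-a segment, Δv = aΔt and Δx = v₀Δt + ½aΔt²; chain segment to segment.
0–5 s: v starts 3 m/s; Δx = 3·5 + ½·-10·5² = -110 m; v ends -47 m/s.
5–6 s: v starts -47 m/s; Δx = -47·1 + ½·11·1² = -41.5 m; v ends -36 m/s.
6–9 s: v starts -36 m/s; Δx = -36·3 + ½·-6·3² = -135 m; v ends -54 m/s.
9–11 s: v starts -54 m/s; Δx = -54·2 + ½·7·2² = -94 m; v ends -40 m/s.
x(11) = -5 + Σ Δx = -385.5 m.

-385.5 m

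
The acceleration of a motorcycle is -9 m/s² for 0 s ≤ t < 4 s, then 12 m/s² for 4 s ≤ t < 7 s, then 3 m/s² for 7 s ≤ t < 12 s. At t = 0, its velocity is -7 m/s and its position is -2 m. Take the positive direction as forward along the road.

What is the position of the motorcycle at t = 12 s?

On each constant-a segment, Δv = aΔt and Δx = v₀Δt + ½aΔt²; chain segment to segment.
0–4 s: v starts -7 m/s; Δx = -7·4 + ½·-9·4² = -100 m; v ends -43 m/s.
4–7 s: v starts -43 m/s; Δx = -43·3 + ½·12·3² = -75 m; v ends -7 m/s.
7–12 s: v starts -7 m/s; Δx = -7·5 + ½·3·5² = 2.5 m; v ends 8 m/s.
x(12) = -2 + Σ Δx = -174.5 m.

-174.5 m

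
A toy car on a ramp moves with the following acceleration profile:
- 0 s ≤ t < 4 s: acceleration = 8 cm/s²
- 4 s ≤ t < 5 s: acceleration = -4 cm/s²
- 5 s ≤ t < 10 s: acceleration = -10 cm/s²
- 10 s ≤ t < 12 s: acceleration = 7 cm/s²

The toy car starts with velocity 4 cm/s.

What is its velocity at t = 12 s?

Δv equals the area under the a-t graph; then v = v₀ + Δv.
0–4 s: 8 × 4 = 32 cm/s
4–5 s: -4 × 1 = -4 cm/s
5–10 s: -10 × 5 = -50 cm/s
10–12 s: 7 × 2 = 14 cm/s
Δv = -8 cm/s, so v(12) = 4 + (-8) = -4 cm/s.

-4 cm/s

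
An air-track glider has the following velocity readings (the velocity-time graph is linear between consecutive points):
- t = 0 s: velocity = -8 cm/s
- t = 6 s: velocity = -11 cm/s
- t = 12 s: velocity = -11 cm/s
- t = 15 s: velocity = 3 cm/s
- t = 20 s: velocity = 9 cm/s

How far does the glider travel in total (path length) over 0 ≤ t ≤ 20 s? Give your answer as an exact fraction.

2337/14 cm

Total distance travelled is ∫|v| dt — sum the magnitudes of each area piece.
0–6 s: |½(-8 + -11)(6)| = 57 cm
6–12 s: |-11| × 6 = 66 cm
12–15 s: v = 0 at t = 201/14 s; triangle areas 363/28 + 27/28 = 195/14 cm
15–20 s: |½(3 + 9)(5)| = 30 cm
Total distance = 2337/14 cm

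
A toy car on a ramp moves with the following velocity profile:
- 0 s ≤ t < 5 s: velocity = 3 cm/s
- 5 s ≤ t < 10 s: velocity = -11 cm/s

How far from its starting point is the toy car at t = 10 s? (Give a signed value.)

-40 cm

Net displacement equals the area under the velocity-time graph (areas below the axis count negative).
0–5 s: 3 × 5 = 15 cm
5–10 s: -11 × 5 = -55 cm
Net displacement = -40 cm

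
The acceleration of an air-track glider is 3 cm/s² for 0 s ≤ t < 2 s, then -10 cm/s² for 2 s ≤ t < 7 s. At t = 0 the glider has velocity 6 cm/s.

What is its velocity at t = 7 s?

Δv equals the area under the a-t graph; then v = v₀ + Δv.
0–2 s: 3 × 2 = 6 cm/s
2–7 s: -10 × 5 = -50 cm/s
Δv = -44 cm/s, so v(7) = 6 + (-44) = -38 cm/s.

-38 cm/s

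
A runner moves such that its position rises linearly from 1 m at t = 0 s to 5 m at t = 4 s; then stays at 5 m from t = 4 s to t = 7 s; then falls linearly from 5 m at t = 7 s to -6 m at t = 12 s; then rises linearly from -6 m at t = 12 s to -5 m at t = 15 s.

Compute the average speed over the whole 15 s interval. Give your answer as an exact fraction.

16/15 m/s

Average speed = (total path length)/(elapsed time); on a piecewise-linear x-t graph the path length is Σ|Δx|.
0–4 s: |Δx| = |5 − 1| = 4 m
4–7 s: |Δx| = |5 − 5| = 0 m
7–12 s: |Δx| = |-6 − 5| = 11 m
12–15 s: |Δx| = |-5 − -6| = 1 m
Total path = 16 m; average speed = 16/15 = 16/15 m/s.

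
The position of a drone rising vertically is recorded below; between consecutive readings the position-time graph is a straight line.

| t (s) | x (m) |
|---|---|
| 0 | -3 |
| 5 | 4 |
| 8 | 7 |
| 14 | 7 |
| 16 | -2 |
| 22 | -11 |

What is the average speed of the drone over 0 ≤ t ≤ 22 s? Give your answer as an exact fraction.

Average speed = (total path length)/(elapsed time); on a piecewise-linear x-t graph the path length is Σ|Δx|.
0–5 s: |Δx| = |4 − -3| = 7 m
5–8 s: |Δx| = |7 − 4| = 3 m
8–14 s: |Δx| = |7 − 7| = 0 m
14–16 s: |Δx| = |-2 − 7| = 9 m
16–22 s: |Δx| = |-11 − -2| = 9 m
Total path = 28 m; average speed = 28/22 = 14/11 m/s.

14/11 m/s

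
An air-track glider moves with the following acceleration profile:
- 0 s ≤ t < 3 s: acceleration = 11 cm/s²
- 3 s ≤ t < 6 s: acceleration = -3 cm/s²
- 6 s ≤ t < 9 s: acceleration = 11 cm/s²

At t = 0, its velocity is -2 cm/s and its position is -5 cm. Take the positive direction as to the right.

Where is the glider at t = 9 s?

On each constant-a segment, Δv = aΔt and Δx = v₀Δt + ½aΔt²; chain segment to segment.
0–3 s: v starts -2 cm/s; Δx = -2·3 + ½·11·3² = 43.5 cm; v ends 31 cm/s.
3–6 s: v starts 31 cm/s; Δx = 31·3 + ½·-3·3² = 79.5 cm; v ends 22 cm/s.
6–9 s: v starts 22 cm/s; Δx = 22·3 + ½·11·3² = 115.5 cm; v ends 55 cm/s.
x(9) = -5 + Σ Δx = 233.5 cm.

233.5 cm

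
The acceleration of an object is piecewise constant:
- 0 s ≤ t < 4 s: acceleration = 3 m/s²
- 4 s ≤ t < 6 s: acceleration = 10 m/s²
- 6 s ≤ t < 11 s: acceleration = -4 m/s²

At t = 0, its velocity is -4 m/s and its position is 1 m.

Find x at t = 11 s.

On each constant-a segment, Δv = aΔt and Δx = v₀Δt + ½aΔt²; chain segment to segment.
0–4 s: v starts -4 m/s; Δx = -4·4 + ½·3·4² = 8 m; v ends 8 m/s.
4–6 s: v starts 8 m/s; Δx = 8·2 + ½·10·2² = 36 m; v ends 28 m/s.
6–11 s: v starts 28 m/s; Δx = 28·5 + ½·-4·5² = 90 m; v ends 8 m/s.
x(11) = 1 + Σ Δx = 135 m.

135 m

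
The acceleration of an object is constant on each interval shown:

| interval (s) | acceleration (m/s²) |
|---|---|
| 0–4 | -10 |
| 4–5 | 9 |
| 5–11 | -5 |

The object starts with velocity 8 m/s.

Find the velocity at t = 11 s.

Δv equals the area under the a-t graph; then v = v₀ + Δv.
0–4 s: -10 × 4 = -40 m/s
4–5 s: 9 × 1 = 9 m/s
5–11 s: -5 × 6 = -30 m/s
Δv = -61 m/s, so v(11) = 8 + (-61) = -53 m/s.

-53 m/s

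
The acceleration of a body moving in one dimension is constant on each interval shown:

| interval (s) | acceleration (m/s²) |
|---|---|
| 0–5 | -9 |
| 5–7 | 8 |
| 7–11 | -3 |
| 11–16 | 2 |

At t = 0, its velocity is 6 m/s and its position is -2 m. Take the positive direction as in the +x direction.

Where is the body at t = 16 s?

On each constant-a segment, Δv = aΔt and Δx = v₀Δt + ½aΔt²; chain segment to segment.
0–5 s: v starts 6 m/s; Δx = 6·5 + ½·-9·5² = -82.5 m; v ends -39 m/s.
5–7 s: v starts -39 m/s; Δx = -39·2 + ½·8·2² = -62 m; v ends -23 m/s.
7–11 s: v starts -23 m/s; Δx = -23·4 + ½·-3·4² = -116 m; v ends -35 m/s.
11–16 s: v starts -35 m/s; Δx = -35·5 + ½·2·5² = -150 m; v ends -25 m/s.
x(16) = -2 + Σ Δx = -412.5 m.

-412.5 m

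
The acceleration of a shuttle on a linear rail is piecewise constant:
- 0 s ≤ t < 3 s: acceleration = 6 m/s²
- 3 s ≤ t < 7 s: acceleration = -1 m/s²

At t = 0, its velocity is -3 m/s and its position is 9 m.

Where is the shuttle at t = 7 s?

79 m

On each constant-a segment, Δv = aΔt and Δx = v₀Δt + ½aΔt²; chain segment to segment.
0–3 s: v starts -3 m/s; Δx = -3·3 + ½·6·3² = 18 m; v ends 15 m/s.
3–7 s: v starts 15 m/s; Δx = 15·4 + ½·-1·4² = 52 m; v ends 11 m/s.
x(7) = 9 + Σ Δx = 79 m.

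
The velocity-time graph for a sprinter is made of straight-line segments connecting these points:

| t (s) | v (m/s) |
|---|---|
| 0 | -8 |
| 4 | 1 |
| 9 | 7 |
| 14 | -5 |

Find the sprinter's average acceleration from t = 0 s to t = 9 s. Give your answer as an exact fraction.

5/3 m/s²

Average acceleration = Δv/Δt = (7 − -8)/(9 − 0) = 5/3 m/s².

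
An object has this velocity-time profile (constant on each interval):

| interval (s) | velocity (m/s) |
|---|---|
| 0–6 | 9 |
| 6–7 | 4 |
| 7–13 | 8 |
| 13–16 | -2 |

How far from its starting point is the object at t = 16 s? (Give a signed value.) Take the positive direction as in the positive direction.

100 m

Net displacement equals the area under the velocity-time graph (areas below the axis count negative).
0–6 s: 9 × 6 = 54 m
6–7 s: 4 × 1 = 4 m
7–13 s: 8 × 6 = 48 m
13–16 s: -2 × 3 = -6 m
Net displacement = 100 m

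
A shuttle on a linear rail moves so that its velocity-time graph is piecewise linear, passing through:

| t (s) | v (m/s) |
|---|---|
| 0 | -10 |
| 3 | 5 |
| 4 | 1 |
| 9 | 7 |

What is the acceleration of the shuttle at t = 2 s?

Acceleration is the slope of the v-t graph on 0–3 s: (5 − -10)/(3 − 0) = 5 m/s².

5 m/s²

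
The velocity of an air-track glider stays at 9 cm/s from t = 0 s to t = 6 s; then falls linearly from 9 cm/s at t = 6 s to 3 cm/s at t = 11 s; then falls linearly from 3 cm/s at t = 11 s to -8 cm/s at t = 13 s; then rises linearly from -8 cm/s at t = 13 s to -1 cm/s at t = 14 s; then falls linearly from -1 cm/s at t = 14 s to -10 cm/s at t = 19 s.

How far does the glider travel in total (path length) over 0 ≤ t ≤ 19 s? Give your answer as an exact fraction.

Distance (not displacement) is the total path length: add the absolute areas under v-t.
0–6 s: |9| × 6 = 54 cm
6–11 s: |½(9 + 3)(5)| = 30 cm
11–13 s: v = 0 at t = 127/11 s; triangle areas 9/11 + 64/11 = 73/11 cm
13–14 s: |½(-8 + -1)(1)| = 4.5 cm
14–19 s: |½(-1 + -10)(5)| = 27.5 cm
Total distance = 1349/11 cm

1349/11 cm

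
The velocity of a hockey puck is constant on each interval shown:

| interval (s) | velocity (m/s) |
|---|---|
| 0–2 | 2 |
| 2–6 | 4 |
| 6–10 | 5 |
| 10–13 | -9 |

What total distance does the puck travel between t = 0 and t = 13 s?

67 m

Total distance travelled is ∫|v| dt — sum the magnitudes of each area piece.
0–2 s: |2| × 2 = 4 m
2–6 s: |4| × 4 = 16 m
6–10 s: |5| × 4 = 20 m
10–13 s: |-9| × 3 = 27 m
Total distance = 67 m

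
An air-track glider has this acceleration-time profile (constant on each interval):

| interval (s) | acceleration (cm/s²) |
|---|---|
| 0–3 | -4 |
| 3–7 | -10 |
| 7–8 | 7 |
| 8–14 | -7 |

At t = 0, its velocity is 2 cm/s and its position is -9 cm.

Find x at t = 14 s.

On each constant-a segment, Δv = aΔt and Δx = v₀Δt + ½aΔt²; chain segment to segment.
0–3 s: v starts 2 cm/s; Δx = 2·3 + ½·-4·3² = -12 cm; v ends -10 cm/s.
3–7 s: v starts -10 cm/s; Δx = -10·4 + ½·-10·4² = -120 cm; v ends -50 cm/s.
7–8 s: v starts -50 cm/s; Δx = -50·1 + ½·7·1² = -46.5 cm; v ends -43 cm/s.
8–14 s: v starts -43 cm/s; Δx = -43·6 + ½·-7·6² = -384 cm; v ends -85 cm/s.
x(14) = -9 + Σ Δx = -571.5 cm.

-571.5 cm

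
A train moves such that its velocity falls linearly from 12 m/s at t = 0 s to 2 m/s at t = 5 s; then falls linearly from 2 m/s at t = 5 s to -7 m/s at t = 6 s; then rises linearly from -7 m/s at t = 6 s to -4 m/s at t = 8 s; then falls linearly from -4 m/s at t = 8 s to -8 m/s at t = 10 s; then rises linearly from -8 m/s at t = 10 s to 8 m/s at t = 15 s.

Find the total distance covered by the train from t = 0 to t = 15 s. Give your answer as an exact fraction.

Total distance travelled is ∫|v| dt — sum the magnitudes of each area piece.
0–5 s: |½(12 + 2)(5)| = 35 m
5–6 s: v = 0 at t = 47/9 s; triangle areas 2/9 + 49/18 = 53/18 m
6–8 s: |½(-7 + -4)(2)| = 11 m
8–10 s: |½(-4 + -8)(2)| = 12 m
10–15 s: v = 0 at t = 12.5 s; triangle areas 10 + 10 = 20 m
Total distance = 1457/18 m

1457/18 m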